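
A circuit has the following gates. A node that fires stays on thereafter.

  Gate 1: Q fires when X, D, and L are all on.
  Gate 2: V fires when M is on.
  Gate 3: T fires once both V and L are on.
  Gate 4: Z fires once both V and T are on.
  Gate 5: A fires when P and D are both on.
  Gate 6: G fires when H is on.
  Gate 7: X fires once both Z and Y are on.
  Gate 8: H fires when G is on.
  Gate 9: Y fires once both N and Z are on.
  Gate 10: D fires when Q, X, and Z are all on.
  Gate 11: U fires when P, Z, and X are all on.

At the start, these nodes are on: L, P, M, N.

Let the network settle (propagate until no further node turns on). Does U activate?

M is on, so V fires (Gate 2).
V and L are on, so T fires (Gate 3).
Gate 4: V and T on → Z on.
N and Z are on, so Y fires (Gate 9).
Gate 7: Z and Y on → X on.
P, Z, and X are on, so U fires (Gate 11).

Yes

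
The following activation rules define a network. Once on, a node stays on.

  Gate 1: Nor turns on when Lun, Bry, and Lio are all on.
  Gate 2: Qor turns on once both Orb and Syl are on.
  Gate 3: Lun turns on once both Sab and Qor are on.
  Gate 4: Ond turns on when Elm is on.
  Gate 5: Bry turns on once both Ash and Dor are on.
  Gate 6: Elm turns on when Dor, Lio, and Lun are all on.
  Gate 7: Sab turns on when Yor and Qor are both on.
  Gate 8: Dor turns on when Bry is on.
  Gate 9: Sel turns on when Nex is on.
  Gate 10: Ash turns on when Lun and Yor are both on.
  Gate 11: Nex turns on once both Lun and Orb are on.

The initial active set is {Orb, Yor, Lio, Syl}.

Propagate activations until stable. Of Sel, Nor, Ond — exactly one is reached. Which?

Sel

Gate 2: Orb and Syl on → Qor on.
Yor and Qor are on, so Sab turns on (Gate 7).
Sab and Qor are on, so Lun turns on (Gate 3).
Gate 11: Lun and Orb on → Nex on.
Gate 9: Nex on → Sel on.
Nor would need Lun, Bry, and Lio (Gate 1), but Bry never turns on. Ond would need Elm (Gate 4), but Elm never turns on.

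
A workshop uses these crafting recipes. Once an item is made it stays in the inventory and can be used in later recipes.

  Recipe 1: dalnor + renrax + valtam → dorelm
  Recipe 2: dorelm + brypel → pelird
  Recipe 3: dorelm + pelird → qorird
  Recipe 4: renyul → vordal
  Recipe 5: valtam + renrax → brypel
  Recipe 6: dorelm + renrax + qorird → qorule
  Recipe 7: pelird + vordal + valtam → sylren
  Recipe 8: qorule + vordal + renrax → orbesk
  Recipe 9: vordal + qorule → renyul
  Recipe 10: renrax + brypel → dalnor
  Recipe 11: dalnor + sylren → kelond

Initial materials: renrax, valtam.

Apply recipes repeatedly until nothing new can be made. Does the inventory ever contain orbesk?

orbesk would need qorule, vordal, and renrax (Recipe 8), but vordal is never obtained.

No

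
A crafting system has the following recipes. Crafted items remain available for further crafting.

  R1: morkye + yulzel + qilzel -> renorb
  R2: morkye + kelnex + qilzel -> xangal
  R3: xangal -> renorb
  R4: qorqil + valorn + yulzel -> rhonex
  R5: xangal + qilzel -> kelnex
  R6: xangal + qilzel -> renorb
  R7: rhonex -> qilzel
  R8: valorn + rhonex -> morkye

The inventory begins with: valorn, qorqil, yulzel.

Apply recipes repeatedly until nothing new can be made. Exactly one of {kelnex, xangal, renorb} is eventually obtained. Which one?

qorqil + valorn + yulzel -> rhonex (R4).
Using R7, rhonex makes qilzel.
valorn + rhonex -> morkye (R8).
morkye + yulzel + qilzel -> renorb (R1).
xangal would need morkye, kelnex, and qilzel (R2), but kelnex is never obtained. kelnex would need xangal and qilzel (R5), but xangal is never obtained.

renorb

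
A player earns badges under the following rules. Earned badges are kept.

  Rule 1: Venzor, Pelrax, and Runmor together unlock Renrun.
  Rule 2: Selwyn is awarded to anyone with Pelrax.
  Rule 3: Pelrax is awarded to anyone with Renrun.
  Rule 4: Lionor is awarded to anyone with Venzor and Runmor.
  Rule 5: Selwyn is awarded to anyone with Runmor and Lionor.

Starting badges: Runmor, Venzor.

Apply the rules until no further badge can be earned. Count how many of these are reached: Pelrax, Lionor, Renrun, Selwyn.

2

With Venzor and Runmor, Lionor is earned (Rule 4).
With Runmor and Lionor, Selwyn is earned (Rule 5).
Pelrax would need Renrun (Rule 3), but Renrun is never earned.
Lionor: reached.
Renrun would need Venzor, Pelrax, and Runmor (Rule 1), but Pelrax is never earned.
Selwyn: reached.
Reached: Lionor and Selwyn — 2 of the 4.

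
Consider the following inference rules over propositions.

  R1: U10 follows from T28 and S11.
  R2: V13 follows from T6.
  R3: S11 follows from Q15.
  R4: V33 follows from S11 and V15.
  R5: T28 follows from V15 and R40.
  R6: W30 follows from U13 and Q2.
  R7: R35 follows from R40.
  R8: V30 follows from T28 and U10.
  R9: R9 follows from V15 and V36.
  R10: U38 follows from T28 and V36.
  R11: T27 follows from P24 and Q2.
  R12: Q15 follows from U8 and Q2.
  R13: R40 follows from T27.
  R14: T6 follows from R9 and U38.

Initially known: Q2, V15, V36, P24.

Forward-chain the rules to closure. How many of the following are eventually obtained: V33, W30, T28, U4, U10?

From P24 and Q2, R11 gives T27.
From T27, R13 gives R40.
V15 and R40 hold, so T28 follows (R5).
V33 would need S11 and V15 (R4), but S11 is never established.
W30 would need U13 and Q2 (R6), but U13 is never established.
T28: reached.
No rule produces U4, and it is not given.
U10 would need T28 and S11 (R1), but S11 is never established.
Reached: T28 — 1 of the 5.

1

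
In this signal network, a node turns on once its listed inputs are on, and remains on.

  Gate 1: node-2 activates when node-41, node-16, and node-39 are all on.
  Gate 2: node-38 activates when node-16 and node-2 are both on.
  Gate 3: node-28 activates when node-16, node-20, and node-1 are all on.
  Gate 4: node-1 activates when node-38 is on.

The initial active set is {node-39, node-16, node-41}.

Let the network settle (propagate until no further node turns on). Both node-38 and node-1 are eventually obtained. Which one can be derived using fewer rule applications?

node-38: node-41, node-16, and node-39 are on, so node-2 activates (Gate 1). Gate 2: node-16 and node-2 on → node-38 on. [2 rule applications]
node-1: Gate 1: node-41, node-16, and node-39 on → node-2 on. Gate 2: node-16 and node-2 on → node-38 on. node-38 is on, so node-1 activates (Gate 4). [3 rule applications]
node-38 needs fewer.

node-38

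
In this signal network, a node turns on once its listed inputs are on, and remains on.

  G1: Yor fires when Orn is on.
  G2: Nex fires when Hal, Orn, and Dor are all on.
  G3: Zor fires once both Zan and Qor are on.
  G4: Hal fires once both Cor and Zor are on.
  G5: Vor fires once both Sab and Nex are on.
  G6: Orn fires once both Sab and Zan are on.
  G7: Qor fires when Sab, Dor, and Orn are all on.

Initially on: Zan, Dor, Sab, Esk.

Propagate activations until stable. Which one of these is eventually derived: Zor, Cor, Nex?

Zor

G6: Sab and Zan on → Orn on.
Sab, Dor, and Orn are on, so Qor fires (G7).
Zan and Qor are on, so Zor fires (G3).
Nex would need Hal, Orn, and Dor (G2), but Hal never turns on. No rule produces Cor, and it is not given.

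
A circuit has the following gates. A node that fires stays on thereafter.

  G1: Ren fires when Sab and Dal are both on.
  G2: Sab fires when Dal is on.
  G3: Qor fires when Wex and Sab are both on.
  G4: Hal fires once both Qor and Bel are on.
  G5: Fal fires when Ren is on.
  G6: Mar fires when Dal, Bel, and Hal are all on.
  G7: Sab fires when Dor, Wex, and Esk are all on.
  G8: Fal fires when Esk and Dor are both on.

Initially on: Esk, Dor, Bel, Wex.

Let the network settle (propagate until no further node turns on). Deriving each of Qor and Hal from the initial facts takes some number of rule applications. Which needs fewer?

Qor: Dor, Wex, and Esk are on, so Sab fires (G7). Wex and Sab are on, so Qor fires (G3). [2 rule applications]
Hal: Dor, Wex, and Esk are on, so Sab fires (G7). Wex and Sab are on, so Qor fires (G3). Qor and Bel are on, so Hal fires (G4). [3 rule applications]
Qor needs fewer.

Qor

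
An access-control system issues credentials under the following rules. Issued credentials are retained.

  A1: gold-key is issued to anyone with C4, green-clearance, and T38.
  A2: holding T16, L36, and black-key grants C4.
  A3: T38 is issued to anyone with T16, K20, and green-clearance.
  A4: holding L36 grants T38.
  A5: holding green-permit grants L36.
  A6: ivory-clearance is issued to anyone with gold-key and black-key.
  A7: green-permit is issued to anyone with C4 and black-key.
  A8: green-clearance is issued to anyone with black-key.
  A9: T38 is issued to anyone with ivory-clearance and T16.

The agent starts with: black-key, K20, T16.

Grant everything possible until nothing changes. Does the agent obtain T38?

Yes

Holding black-key grants green-clearance (A8).
Holding T16, K20, and green-clearance grants T38 (A3).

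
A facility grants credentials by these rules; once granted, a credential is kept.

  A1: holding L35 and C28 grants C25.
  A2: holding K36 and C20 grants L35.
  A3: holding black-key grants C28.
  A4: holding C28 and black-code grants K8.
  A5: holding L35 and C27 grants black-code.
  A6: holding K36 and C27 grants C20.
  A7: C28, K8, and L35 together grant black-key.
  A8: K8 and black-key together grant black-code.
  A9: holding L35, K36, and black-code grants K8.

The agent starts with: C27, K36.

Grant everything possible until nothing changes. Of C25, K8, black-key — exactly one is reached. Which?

K8

Holding K36 and C27 grants C20 (A6).
Holding K36 and C20 grants L35 (A2).
Holding L35 and C27 grants black-code (A5).
Holding L35, K36, and black-code grants K8 (A9).
black-key would need C28, K8, and L35 (A7), but C28 is never granted. C25 would need L35 and C28 (A1), but C28 is never granted.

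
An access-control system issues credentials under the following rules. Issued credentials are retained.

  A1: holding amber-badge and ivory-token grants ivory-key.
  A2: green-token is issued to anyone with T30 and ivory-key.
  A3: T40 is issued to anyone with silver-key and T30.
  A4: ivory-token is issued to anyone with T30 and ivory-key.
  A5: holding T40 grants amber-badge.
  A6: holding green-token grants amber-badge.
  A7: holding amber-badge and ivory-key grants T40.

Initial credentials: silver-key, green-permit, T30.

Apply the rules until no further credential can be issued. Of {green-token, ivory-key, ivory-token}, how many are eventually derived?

0

green-token would need T30 and ivory-key (A2), but ivory-key is never granted.
ivory-key would need amber-badge and ivory-token (A1), but ivory-token is never granted.
ivory-token would need T30 and ivory-key (A4), but ivory-key is never granted.
None of the 3 are reached.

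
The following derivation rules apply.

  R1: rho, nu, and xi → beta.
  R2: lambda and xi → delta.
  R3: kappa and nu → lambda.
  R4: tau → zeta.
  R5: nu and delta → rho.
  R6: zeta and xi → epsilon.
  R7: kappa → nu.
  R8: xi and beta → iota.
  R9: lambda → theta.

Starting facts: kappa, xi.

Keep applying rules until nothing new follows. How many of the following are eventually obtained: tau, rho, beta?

2

From kappa, R7 gives nu.
From kappa and nu, R3 gives lambda.
From lambda and xi, R2 gives delta.
nu and delta hold, so rho follows (R5).
From rho, nu, and xi, R1 gives beta.
No rule produces tau, and it is not given.
rho: reached.
beta: reached.
Reached: rho and beta — 2 of the 3.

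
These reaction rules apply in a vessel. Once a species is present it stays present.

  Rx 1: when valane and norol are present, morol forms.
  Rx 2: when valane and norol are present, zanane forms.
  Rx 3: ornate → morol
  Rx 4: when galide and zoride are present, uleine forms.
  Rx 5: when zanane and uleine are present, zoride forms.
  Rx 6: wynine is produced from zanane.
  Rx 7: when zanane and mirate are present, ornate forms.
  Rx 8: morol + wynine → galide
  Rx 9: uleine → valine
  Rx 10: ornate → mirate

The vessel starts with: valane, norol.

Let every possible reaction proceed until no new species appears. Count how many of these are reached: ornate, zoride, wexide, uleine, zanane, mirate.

1

valane and norol present → zanane forms (Rx 2).
ornate would need zanane and mirate (Rx 7), but mirate never forms.
zoride would need zanane and uleine (Rx 5), but uleine never forms.
No rule produces wexide, and it is not given.
uleine would need galide and zoride (Rx 4), but zoride never forms.
zanane: reached.
mirate would need ornate (Rx 10), but ornate never forms.
Reached: zanane — 1 of the 6.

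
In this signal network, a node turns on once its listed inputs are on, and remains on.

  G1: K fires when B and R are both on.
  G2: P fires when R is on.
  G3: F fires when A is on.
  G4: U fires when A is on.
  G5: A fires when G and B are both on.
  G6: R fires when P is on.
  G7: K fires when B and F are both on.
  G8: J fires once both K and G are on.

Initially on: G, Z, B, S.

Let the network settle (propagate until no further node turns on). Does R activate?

R would need P (G6), but P never turns on.

No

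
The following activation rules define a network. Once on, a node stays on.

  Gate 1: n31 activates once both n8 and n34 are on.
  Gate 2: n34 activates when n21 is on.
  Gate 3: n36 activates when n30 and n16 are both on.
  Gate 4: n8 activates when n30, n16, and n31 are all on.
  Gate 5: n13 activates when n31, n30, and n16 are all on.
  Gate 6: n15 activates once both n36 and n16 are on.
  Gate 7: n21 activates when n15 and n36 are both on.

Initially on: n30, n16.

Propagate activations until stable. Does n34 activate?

Gate 3: n30 and n16 on → n36 on.
Gate 6: n36 and n16 on → n15 on.
Gate 7: n15 and n36 on → n21 on.
Gate 2: n21 on → n34 on.

Yes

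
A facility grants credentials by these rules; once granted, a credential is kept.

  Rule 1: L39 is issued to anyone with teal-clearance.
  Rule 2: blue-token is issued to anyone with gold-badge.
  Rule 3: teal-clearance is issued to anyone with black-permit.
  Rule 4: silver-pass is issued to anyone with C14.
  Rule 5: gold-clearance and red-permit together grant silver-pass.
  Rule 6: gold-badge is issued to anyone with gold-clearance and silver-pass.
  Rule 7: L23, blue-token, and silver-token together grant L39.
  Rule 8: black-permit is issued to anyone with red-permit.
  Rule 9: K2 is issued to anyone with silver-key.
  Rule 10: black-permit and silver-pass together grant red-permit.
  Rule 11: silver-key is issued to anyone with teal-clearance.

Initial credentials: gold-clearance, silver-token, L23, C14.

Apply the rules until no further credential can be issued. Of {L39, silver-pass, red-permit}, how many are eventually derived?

Holding C14 grants silver-pass (Rule 4).
Holding gold-clearance and silver-pass grants gold-badge (Rule 6).
Holding gold-badge grants blue-token (Rule 2).
Holding L23, blue-token, and silver-token grants L39 (Rule 7).
L39: reached.
silver-pass: reached.
red-permit would need black-permit and silver-pass (Rule 10), but black-permit is never granted.
Reached: L39 and silver-pass — 2 of the 3.

2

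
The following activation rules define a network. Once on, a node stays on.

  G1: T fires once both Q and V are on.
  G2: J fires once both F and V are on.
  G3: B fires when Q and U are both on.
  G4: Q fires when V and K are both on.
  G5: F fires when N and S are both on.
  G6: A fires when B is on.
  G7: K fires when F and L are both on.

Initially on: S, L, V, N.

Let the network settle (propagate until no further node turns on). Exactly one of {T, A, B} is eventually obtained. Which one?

N and S are on, so F fires (G5).
G7: F and L on → K on.
G4: V and K on → Q on.
Q and V are on, so T fires (G1).
B would need Q and U (G3), but U never turns on. A would need B (G6), but B never turns on.

T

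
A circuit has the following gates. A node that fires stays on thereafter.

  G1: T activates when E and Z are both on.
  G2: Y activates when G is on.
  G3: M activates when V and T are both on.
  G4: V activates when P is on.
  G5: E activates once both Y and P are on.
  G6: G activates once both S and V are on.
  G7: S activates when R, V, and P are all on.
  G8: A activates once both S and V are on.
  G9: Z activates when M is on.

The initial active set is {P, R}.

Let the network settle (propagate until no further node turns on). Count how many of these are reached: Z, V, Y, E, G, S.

5

P is on, so V activates (G4).
G7: R, V, and P on → S on.
S and V are on, so G activates (G6).
G is on, so Y activates (G2).
Y and P are on, so E activates (G5).
Z would need M (G9), but M never turns on.
V: reached.
Y: reached.
E: reached.
G: reached.
S: reached.
Reached: V, Y, E, G, and S — 5 of the 6.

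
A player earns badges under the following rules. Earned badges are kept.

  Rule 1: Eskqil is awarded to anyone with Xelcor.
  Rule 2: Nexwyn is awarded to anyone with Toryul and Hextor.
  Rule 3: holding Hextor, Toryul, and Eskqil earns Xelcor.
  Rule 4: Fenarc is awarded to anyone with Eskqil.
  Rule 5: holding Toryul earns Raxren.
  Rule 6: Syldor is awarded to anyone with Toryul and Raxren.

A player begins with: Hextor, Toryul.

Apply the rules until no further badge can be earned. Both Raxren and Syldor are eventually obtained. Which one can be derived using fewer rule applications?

Raxren: With Toryul, Raxren is earned (Rule 5). [1 rule application]
Syldor: With Toryul, Raxren is earned (Rule 5). With Toryul and Raxren, Syldor is earned (Rule 6). [2 rule applications]
Raxren needs fewer.

Raxren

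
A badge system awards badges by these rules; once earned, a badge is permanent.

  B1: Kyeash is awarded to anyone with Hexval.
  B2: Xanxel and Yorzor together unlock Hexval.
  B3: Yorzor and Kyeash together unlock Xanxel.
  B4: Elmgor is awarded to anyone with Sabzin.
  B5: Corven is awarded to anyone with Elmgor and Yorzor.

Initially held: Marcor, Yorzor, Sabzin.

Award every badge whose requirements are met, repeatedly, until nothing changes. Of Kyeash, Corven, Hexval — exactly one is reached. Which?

Corven

With Sabzin, Elmgor is earned (B4).
With Elmgor and Yorzor, Corven is earned (B5).
Hexval would need Xanxel and Yorzor (B2), but Xanxel is never earned. Kyeash would need Hexval (B1), but Hexval is never earned.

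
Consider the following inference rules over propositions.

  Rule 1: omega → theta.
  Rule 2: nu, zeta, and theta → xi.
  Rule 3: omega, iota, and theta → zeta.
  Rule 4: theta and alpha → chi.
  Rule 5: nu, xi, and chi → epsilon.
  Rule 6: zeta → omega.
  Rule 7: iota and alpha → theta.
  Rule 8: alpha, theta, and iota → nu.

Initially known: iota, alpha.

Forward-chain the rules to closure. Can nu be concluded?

iota and alpha hold, so theta follows (Rule 7).
alpha, theta, and iota hold, so nu follows (Rule 8).

Yes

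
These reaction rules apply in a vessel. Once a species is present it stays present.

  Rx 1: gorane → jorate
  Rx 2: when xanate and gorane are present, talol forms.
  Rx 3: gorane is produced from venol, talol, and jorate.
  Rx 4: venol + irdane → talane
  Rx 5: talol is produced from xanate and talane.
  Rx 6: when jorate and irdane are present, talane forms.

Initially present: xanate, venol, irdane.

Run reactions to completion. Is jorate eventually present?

No

jorate would need gorane (Rx 1), but gorane never forms.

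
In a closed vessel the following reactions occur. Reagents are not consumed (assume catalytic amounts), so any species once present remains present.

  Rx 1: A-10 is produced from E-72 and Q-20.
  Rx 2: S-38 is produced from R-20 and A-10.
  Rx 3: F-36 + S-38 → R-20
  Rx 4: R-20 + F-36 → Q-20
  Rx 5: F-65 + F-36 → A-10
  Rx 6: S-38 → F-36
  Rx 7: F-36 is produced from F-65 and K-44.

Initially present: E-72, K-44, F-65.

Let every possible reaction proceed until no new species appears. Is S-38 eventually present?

S-38 would need R-20 and A-10 (Rx 2), but R-20 never forms.

No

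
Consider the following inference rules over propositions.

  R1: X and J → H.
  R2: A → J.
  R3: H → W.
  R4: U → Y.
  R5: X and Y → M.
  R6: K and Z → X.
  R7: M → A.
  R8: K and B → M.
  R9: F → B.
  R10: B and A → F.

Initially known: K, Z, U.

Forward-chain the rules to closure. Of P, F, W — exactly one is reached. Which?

W

U holds, so Y follows (R4).
From K and Z, R6 gives X.
From X and Y, R5 gives M.
From M, R7 gives A.
From A, R2 gives J.
From X and J, R1 gives H.
H holds, so W follows (R3).
F would need B and A (R10), but B is never established. No rule produces P, and it is not given.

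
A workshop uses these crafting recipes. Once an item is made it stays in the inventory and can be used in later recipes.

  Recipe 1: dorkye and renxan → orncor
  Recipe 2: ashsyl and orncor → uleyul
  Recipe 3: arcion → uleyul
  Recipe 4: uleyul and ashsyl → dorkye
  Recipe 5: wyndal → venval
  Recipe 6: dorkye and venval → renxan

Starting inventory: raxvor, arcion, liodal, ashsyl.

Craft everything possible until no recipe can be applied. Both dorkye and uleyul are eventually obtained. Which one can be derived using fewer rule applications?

uleyul

uleyul: arcion → uleyul (Recipe 3). [1 rule application]
dorkye: Using Recipe 3, arcion makes uleyul. uleyul and ashsyl → dorkye (Recipe 4). [2 rule applications]
uleyul needs fewer.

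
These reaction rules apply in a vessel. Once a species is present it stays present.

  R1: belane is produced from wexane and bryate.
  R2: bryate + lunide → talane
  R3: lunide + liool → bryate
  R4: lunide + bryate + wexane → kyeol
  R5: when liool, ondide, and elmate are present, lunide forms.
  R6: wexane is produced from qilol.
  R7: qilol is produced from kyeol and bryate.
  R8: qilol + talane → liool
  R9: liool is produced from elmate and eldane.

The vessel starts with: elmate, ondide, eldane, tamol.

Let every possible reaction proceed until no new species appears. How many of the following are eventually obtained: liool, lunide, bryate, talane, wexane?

elmate and eldane present → liool forms (R9).
liool, ondide, and elmate present → lunide forms (R5).
lunide and liool present → bryate forms (R3).
bryate and lunide present → talane forms (R2).
liool: reached.
lunide: reached.
bryate: reached.
talane: reached.
wexane would need qilol (R6), but qilol never forms.
Reached: liool, lunide, bryate, and talane — 4 of the 5.

4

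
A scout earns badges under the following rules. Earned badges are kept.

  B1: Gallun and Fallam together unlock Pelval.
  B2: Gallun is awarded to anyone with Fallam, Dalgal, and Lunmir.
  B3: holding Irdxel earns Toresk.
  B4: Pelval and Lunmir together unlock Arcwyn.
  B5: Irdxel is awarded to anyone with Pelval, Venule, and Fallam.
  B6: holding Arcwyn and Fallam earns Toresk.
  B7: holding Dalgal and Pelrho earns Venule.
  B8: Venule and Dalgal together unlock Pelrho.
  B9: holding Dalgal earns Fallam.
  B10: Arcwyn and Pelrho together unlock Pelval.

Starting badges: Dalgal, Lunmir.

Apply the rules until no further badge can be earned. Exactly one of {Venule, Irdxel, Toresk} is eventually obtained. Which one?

With Dalgal, Fallam is earned (B9).
With Fallam, Dalgal, and Lunmir, Gallun is earned (B2).
With Gallun and Fallam, Pelval is earned (B1).
With Pelval and Lunmir, Arcwyn is earned (B4).
With Arcwyn and Fallam, Toresk is earned (B6).
Irdxel would need Pelval, Venule, and Fallam (B5), but Venule is never earned. Venule would need Dalgal and Pelrho (B7), but Pelrho is never earned.

Toresk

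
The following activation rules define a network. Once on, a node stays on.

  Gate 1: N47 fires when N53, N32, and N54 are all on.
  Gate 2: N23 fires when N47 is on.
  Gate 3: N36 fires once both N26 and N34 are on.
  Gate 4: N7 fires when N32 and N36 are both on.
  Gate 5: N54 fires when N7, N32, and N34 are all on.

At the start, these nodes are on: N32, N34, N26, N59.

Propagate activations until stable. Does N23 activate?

No

N23 would need N47 (Gate 2), but N47 never turns on.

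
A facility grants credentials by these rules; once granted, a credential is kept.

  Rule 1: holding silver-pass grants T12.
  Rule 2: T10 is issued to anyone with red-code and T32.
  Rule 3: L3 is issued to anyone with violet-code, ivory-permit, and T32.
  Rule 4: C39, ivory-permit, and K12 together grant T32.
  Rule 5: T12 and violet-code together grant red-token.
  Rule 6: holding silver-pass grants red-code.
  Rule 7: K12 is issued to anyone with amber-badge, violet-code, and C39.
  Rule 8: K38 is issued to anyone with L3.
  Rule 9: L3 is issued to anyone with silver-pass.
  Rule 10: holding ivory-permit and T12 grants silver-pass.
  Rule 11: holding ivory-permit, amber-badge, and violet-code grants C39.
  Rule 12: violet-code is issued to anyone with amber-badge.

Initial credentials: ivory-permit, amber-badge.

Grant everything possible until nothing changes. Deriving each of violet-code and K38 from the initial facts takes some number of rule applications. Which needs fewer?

violet-code: Holding amber-badge grants violet-code (Rule 12). [1 rule application]
K38: Holding amber-badge grants violet-code (Rule 12). Holding ivory-permit, amber-badge, and violet-code grants C39 (Rule 11). Holding amber-badge, violet-code, and C39 grants K12 (Rule 7). Holding C39, ivory-permit, and K12 grants T32 (Rule 4). Holding violet-code, ivory-permit, and T32 grants L3 (Rule 3). Holding L3 grants K38 (Rule 8). [6 rule applications]
violet-code needs fewer.

violet-code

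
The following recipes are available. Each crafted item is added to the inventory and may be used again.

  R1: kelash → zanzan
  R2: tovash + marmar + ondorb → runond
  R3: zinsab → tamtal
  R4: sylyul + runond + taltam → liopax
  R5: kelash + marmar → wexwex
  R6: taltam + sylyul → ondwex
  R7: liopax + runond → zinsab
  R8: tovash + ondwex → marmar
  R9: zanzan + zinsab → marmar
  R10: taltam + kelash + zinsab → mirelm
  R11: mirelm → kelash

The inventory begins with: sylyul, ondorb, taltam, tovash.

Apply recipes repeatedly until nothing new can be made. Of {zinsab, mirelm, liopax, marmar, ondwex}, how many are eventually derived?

4

taltam + sylyul → ondwex (R6).
tovash + ondwex → marmar (R8).
tovash + marmar + ondorb → runond (R2).
sylyul + runond + taltam → liopax (R4).
liopax + runond → zinsab (R7).
zinsab: reached.
mirelm would need taltam, kelash, and zinsab (R10), but kelash is never obtained.
liopax: reached.
marmar: reached.
ondwex: reached.
Reached: zinsab, liopax, marmar, and ondwex — 4 of the 5.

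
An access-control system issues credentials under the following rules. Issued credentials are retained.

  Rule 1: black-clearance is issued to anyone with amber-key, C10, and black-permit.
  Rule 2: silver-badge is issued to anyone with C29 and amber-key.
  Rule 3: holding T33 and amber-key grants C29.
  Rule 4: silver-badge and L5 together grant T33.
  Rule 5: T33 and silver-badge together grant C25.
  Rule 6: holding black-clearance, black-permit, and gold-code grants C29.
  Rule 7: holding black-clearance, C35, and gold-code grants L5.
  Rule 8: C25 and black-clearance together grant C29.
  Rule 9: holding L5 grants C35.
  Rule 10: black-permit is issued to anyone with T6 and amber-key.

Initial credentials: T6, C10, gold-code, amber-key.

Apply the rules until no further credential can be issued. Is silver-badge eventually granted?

Yes

Holding T6 and amber-key grants black-permit (Rule 10).
Holding amber-key, C10, and black-permit grants black-clearance (Rule 1).
Holding black-clearance, black-permit, and gold-code grants C29 (Rule 6).
Holding C29 and amber-key grants silver-badge (Rule 2).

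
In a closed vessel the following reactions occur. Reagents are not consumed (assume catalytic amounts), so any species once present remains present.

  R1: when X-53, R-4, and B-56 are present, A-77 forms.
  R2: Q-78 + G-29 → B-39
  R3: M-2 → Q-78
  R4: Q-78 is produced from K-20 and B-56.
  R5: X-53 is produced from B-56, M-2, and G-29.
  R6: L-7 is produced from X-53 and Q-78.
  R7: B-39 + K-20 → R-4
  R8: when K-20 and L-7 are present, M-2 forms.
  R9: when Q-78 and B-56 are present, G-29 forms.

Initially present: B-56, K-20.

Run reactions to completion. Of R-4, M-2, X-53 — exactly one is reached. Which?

R-4

K-20 and B-56 present → Q-78 forms (R4).
Q-78 and B-56 present → G-29 forms (R9).
Q-78 and G-29 present → B-39 forms (R2).
B-39 and K-20 present → R-4 forms (R7).
X-53 would need B-56, M-2, and G-29 (R5), but M-2 never forms. M-2 would need K-20 and L-7 (R8), but L-7 never forms.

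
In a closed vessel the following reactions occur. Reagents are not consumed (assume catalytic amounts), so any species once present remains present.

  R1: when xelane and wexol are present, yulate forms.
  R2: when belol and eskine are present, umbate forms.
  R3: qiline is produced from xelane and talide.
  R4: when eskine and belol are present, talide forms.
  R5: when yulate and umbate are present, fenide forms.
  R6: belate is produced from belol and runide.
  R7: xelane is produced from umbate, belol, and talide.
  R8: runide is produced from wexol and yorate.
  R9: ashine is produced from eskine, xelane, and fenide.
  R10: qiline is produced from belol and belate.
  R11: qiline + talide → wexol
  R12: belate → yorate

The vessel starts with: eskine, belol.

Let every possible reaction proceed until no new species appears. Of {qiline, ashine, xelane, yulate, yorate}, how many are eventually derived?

belol and eskine present → umbate forms (R2).
eskine and belol present → talide forms (R4).
umbate, belol, and talide present → xelane forms (R7).
xelane and talide present → qiline forms (R3).
qiline and talide present → wexol forms (R11).
xelane and wexol present → yulate forms (R1).
yulate and umbate present → fenide forms (R5).
eskine, xelane, and fenide present → ashine forms (R9).
qiline: reached.
ashine: reached.
xelane: reached.
yulate: reached.
yorate would need belate (R12), but belate never forms.
Reached: qiline, ashine, xelane, and yulate — 4 of the 5.

4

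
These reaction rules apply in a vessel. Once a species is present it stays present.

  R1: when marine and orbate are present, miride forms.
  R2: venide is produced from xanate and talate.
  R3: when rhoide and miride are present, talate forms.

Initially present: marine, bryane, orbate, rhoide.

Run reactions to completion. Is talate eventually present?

Yes

marine and orbate present → miride forms (R1).
rhoide and miride present → talate forms (R3).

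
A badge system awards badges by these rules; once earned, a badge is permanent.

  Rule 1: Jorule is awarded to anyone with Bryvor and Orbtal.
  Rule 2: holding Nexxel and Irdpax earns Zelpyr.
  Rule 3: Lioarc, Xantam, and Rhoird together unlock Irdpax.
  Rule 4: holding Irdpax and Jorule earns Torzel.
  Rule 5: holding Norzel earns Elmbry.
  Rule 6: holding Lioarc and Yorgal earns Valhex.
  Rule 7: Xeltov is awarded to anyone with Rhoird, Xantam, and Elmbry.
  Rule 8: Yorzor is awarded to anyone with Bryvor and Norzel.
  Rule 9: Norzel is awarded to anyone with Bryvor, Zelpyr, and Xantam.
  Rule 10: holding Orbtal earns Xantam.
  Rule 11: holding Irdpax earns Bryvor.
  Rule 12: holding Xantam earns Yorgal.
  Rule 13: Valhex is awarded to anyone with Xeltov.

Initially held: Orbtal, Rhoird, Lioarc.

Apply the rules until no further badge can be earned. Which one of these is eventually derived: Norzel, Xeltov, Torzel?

Torzel

With Orbtal, Xantam is earned (Rule 10).
With Lioarc, Xantam, and Rhoird, Irdpax is earned (Rule 3).
With Irdpax, Bryvor is earned (Rule 11).
With Bryvor and Orbtal, Jorule is earned (Rule 1).
With Irdpax and Jorule, Torzel is earned (Rule 4).
Xeltov would need Rhoird, Xantam, and Elmbry (Rule 7), but Elmbry is never earned. Norzel would need Bryvor, Zelpyr, and Xantam (Rule 9), but Zelpyr is never earned.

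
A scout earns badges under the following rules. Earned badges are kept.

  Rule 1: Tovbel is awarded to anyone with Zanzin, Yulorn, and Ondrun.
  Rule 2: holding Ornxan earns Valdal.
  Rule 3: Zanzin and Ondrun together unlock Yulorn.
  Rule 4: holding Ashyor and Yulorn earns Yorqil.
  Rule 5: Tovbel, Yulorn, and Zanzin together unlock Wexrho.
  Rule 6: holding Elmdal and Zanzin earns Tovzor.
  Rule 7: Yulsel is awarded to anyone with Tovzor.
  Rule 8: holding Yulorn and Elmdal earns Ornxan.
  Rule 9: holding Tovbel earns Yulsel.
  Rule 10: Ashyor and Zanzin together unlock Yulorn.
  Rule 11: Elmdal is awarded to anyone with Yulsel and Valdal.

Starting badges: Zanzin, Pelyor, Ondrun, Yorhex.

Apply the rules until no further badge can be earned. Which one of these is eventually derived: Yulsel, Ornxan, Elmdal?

With Zanzin and Ondrun, Yulorn is earned (Rule 3).
With Zanzin, Yulorn, and Ondrun, Tovbel is earned (Rule 1).
With Tovbel, Yulsel is earned (Rule 9).
Elmdal would need Yulsel and Valdal (Rule 11), but Valdal is never earned. Ornxan would need Yulorn and Elmdal (Rule 8), but Elmdal is never earned.

Yulsel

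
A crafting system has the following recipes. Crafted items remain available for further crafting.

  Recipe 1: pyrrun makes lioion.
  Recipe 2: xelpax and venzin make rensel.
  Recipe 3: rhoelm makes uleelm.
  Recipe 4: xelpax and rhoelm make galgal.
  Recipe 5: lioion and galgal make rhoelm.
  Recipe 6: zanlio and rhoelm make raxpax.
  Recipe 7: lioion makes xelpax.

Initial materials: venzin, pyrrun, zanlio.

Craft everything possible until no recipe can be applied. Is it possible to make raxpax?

raxpax would need zanlio and rhoelm (Recipe 6), but rhoelm is never obtained.

No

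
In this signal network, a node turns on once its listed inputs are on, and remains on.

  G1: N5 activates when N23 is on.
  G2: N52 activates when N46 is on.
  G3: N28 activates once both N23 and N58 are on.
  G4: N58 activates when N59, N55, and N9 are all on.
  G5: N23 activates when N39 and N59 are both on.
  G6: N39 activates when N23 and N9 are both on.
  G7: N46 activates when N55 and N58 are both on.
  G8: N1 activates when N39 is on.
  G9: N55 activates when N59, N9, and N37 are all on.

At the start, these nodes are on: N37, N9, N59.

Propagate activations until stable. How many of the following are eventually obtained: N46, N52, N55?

3

N59, N9, and N37 are on, so N55 activates (G9).
N59, N55, and N9 are on, so N58 activates (G4).
N55 and N58 are on, so N46 activates (G7).
N46 is on, so N52 activates (G2).
N46: reached.
N52: reached.
N55: reached.
All 3 are reached.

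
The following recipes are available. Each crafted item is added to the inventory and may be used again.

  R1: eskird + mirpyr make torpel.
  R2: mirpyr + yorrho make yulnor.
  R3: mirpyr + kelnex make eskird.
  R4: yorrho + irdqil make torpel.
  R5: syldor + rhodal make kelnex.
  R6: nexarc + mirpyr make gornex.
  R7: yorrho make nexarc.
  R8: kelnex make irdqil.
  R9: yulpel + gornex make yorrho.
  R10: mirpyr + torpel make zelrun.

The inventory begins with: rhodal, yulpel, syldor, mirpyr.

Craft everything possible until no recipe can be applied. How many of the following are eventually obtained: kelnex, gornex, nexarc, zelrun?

syldor + rhodal → kelnex (R5).
Using R3, mirpyr and kelnex make eskird.
Using R1, eskird and mirpyr make torpel.
Using R10, mirpyr and torpel make zelrun.
kelnex: reached.
gornex would need nexarc and mirpyr (R6), but nexarc is never obtained.
nexarc would need yorrho (R7), but yorrho is never obtained.
zelrun: reached.
Reached: kelnex and zelrun — 2 of the 4.

2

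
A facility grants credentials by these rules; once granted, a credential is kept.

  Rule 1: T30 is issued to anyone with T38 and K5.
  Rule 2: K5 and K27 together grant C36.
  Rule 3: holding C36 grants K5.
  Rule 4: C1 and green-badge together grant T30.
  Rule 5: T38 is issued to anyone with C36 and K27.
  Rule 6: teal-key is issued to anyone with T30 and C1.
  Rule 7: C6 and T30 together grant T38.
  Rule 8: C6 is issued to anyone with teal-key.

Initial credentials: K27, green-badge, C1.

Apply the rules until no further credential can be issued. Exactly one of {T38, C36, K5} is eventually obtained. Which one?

Holding C1 and green-badge grants T30 (Rule 4).
Holding T30 and C1 grants teal-key (Rule 6).
Holding teal-key grants C6 (Rule 8).
Holding C6 and T30 grants T38 (Rule 7).
K5 would need C36 (Rule 3), but C36 is never granted. C36 would need K5 and K27 (Rule 2), but K5 is never granted.

T38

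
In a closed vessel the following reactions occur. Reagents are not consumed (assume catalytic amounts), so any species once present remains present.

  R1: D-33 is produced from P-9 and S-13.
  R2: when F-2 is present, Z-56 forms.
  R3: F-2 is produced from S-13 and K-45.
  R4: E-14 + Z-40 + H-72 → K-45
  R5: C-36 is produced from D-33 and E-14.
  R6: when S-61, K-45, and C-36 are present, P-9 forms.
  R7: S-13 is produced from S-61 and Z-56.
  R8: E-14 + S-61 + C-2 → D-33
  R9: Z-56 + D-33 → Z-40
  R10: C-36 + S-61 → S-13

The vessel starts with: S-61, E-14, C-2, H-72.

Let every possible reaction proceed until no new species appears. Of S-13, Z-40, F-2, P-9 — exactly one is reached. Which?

E-14, S-61, and C-2 present → D-33 forms (R8).
D-33 and E-14 present → C-36 forms (R5).
C-36 and S-61 present → S-13 forms (R10).
Z-40 would need Z-56 and D-33 (R9), but Z-56 never forms. P-9 would need S-61, K-45, and C-36 (R6), but K-45 never forms. F-2 would need S-13 and K-45 (R3), but K-45 never forms.

S-13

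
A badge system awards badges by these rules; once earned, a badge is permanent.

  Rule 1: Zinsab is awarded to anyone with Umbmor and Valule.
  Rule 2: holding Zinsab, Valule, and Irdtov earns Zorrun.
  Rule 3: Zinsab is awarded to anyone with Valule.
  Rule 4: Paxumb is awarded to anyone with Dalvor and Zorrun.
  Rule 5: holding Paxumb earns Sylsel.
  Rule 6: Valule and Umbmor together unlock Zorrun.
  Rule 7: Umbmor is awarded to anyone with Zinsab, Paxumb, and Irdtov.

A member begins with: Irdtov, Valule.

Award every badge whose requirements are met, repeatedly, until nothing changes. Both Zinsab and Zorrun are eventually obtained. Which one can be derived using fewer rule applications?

Zinsab: With Valule, Zinsab is earned (Rule 3). [1 rule application]
Zorrun: With Valule, Zinsab is earned (Rule 3). With Zinsab, Valule, and Irdtov, Zorrun is earned (Rule 2). [2 rule applications]
Zinsab needs fewer.

Zinsab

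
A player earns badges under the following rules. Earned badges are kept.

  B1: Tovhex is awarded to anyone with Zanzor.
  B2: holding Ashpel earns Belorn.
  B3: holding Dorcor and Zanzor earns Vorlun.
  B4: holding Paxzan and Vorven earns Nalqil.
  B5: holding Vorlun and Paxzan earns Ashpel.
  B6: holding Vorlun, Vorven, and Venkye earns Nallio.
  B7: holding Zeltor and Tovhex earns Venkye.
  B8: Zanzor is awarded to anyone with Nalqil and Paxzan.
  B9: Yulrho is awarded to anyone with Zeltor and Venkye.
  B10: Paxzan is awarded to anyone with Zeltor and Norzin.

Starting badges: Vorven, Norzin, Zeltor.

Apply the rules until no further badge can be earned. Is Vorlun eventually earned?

No

Vorlun would need Dorcor and Zanzor (B3), but Dorcor is never earned.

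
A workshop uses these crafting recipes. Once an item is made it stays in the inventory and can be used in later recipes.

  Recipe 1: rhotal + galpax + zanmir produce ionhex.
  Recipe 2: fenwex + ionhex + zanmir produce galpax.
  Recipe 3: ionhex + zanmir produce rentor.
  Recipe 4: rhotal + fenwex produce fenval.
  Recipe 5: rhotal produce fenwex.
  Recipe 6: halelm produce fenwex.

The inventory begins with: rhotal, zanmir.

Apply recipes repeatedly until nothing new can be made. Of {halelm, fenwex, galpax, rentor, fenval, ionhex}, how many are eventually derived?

2

Using Recipe 5, rhotal makes fenwex.
Using Recipe 4, rhotal and fenwex make fenval.
No rule produces halelm, and it is not given.
fenwex: reached.
galpax would need fenwex, ionhex, and zanmir (Recipe 2), but ionhex is never obtained.
rentor would need ionhex and zanmir (Recipe 3), but ionhex is never obtained.
fenval: reached.
ionhex would need rhotal, galpax, and zanmir (Recipe 1), but galpax is never obtained.
Reached: fenwex and fenval — 2 of the 6.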